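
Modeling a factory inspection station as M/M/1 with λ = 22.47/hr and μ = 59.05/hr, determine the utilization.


ρ = λ/μ = 22.47/59.05 = 0.3805

Final: 0.3805


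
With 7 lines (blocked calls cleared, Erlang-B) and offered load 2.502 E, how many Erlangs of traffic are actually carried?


B(7,2.502) = 0.010019 (Erlang-B)
Carried load = a(1 − B) = 2.502·(1 − 0.010019) = 2.502·0.989981 = 2.4769 E

Final: 2.4769 Erlangs


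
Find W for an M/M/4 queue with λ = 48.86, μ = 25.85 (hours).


a = 1.8901; ρ = 0.4725; P₀ = 0.146840
Lq = P₀·a^c·ρ/(c!(1−ρ)²) = 0.13263
Wq = Lq/λ = 0.13263/48.86 = 0.002715 hr
W = Wq + 1/μ = 0.002715 + 0.03868 = 0.04140 hr

Final: 0.04140 hr


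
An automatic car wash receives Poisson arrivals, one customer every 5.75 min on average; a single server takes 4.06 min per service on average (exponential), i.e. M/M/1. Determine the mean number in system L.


λ = 60/5.75 = 10.4348 /hr
μ = 60/4.06 = 14.7783 /hr
ρ = λ/μ = 10.4348/14.7783 = 0.7061
L = ρ/(1−ρ) = 0.7061/0.2939 = 2.4024

Final: 2.4024


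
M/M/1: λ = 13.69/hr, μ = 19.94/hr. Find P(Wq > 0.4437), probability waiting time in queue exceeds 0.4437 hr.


ρ = 13.69/19.94 = 0.6866
P(Wq > t) = ρ·e^{−(μ−λ)t} = 0.6866·e^{−2.7731}
= 0.6866·0.062466 = 0.042887

Final: 0.042887


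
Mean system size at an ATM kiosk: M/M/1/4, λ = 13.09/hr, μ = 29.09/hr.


ρ = 13.09/29.09 = 0.4500
L = ρ[1 − (K+1)ρ^K + Kρ^(K+1)] / [(1−ρ)(1−ρ^(K+1))]
Numerator: 0.4500·(1 − 5·0.041000 + 4·0.018449) = 0.390944
Denominator: (0.5500)·(0.981551) = 0.539870
L = 0.390944/0.539870 = 0.7241

Final: 0.7241


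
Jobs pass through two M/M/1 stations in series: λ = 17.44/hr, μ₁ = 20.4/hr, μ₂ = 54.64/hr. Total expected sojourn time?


Each node sees arrival rate λ = 17.44/hr (tandem ⇒ throughput preserved).
W₁ = 1/(μ₁−λ) = 1/(20.4−17.44) = 0.33784 hr
W₂ = 1/(μ₂−λ) = 1/(54.64−17.44) = 0.02688 hr
W_total = W₁ + W₂ = 0.33784 + 0.02688 = 0.36472 hr

Final: 0.36472 hr


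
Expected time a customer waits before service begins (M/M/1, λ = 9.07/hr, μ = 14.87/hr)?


ρ = 9.07/14.87 = 0.6100
Wq = ρ/(μ−λ) = 0.6100/(14.87 − 9.07) = 0.6100/5.80 = 0.1052 hr

Final: 0.1052 hr


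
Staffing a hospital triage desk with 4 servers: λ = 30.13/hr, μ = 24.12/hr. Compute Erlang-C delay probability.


a = λ/μ = 1.2492; ρ = a/4 = 0.3123
P₀ = 0.285569 (from M/M/c formula)
C(c,a) = [a^c/(c!(1−ρ))]·P₀ = [2.43493/(24·0.6877)]·0.285569
= 0.14753·0.285569 = 0.042129

Final: 0.042129


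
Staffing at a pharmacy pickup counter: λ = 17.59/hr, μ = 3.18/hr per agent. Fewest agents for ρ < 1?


Stability requires cμ > λ ⇔ c > λ/μ.
λ/μ = 17.59/3.18 = 5.5314
Minimum integer c = ⌊5.5314⌋ + 1 = 6
Check: 6·3.18 = 19.08 > 17.59, while 5·3.18 = 15.90 ≤ 17.59

Final: 6 servers


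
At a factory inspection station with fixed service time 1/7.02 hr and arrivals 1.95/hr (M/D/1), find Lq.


ρ = 1.95/7.02 = 0.2778
M/D/1: Lq = ρ²/(2(1−ρ)) = 0.07716/(2·0.7222) = 0.05342

Final: 0.05342


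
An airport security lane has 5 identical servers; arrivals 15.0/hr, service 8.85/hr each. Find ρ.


ρ = λ/(cμ) = 15.0/(5·8.85) = 15.0/44.25 = 0.3390

Final: 0.3390


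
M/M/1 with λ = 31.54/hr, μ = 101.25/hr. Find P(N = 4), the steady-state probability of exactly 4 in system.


ρ = 31.54/101.25 = 0.3115
P_n = (1−ρ)·ρ^n = (1 − 0.3115)·0.3115^4 = 0.6885·0.009416 = 0.006483

Final: 0.006483


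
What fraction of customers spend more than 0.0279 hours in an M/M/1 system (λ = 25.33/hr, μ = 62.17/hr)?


W ~ Exponential(μ−λ) for M/M/1.
μ − λ = 62.17 − 25.33 = 36.8400
P(W > t) = e^{−(μ−λ)t} = e^{−1.0278} = 0.357780

Final: 0.357780


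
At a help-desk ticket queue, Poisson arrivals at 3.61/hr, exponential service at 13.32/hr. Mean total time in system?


W = 1/(μ−λ) = 1/(13.32 − 3.61) = 1/9.71 = 0.1030 hr

Final: 0.1030 hr


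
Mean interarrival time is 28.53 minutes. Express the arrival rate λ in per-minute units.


λ = 1/(interarrival time) in consistent units.
1 minute = 1 min, so λ = 1/28.53 = 0.03505 per minute

Final: 0.03505 /min


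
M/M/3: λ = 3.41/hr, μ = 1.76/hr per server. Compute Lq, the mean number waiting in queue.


a = λ/μ = 1.9375; ρ = a/3 = 0.6458
P₀ = 0.121401
Lq = P₀·a^c·ρ / (c!·(1−ρ)²) = 0.121401·7.27319·0.6458/(6·0.12543)
= 0.75771

Final: 0.75771


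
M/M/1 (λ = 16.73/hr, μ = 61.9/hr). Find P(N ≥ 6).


ρ = 16.73/61.9 = 0.2703
P(N ≥ n) = ρ^n = 0.2703^6 = 0.0003898

Final: 0.0003898


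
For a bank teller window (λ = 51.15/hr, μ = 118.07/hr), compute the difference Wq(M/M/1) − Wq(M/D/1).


ρ = 51.15/118.07 = 0.4332
Wq(M/M/1) = ρ/(μ−λ) = 0.4332/66.92 = 0.006474 hr
Wq(M/D/1) = ρ/(2(μ−λ)) = 0.003237 hr
Savings = 0.006474 − 0.003237 = 0.003237 hr

Final: 0.003237 hr


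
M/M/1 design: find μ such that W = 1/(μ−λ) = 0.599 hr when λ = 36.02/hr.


W = 1/(μ−λ) ⇒ μ − λ = 1/W = 1/0.599 = 1.6694
μ = λ + 1/W = 36.02 + 1.6694 = 37.6894 per hr

Final: 37.6894 /hr


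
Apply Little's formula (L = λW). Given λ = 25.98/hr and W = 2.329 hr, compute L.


L = λW = 25.98·2.329 = 60.5074

Final: 60.5074


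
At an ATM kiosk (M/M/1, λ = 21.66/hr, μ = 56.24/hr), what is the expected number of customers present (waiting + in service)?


ρ = λ/μ = 21.66/56.24 = 0.3851
L = ρ/(1−ρ) = 0.3851/(1 − 0.3851) = 0.3851/0.6149 = 0.6264

Final: 0.6264


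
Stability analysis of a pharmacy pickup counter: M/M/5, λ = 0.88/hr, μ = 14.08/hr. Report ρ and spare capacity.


Total capacity cμ = 5·14.08 = 70.40/hr
ρ = λ/(cμ) = 0.88/70.40 = 0.01250
Stable ⇔ ρ < 1: YES
Spare capacity = cμ − λ = 70.40 − 0.88 = 69.52/hr

Final: ρ = 0.01250; stable; margin = 69.52/hr


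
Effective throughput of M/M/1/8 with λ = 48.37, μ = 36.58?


ρ = 1.3223; P_K = (1−ρ)ρ^8/(1−ρ^9) = 0.265204
λ_eff = λ(1 − P_K) = 48.37·(1 − 0.265204) = 48.37·0.734796 = 35.5421 /hr

Final: 35.5421 /hr


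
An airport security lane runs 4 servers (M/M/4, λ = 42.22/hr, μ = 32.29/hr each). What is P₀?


a = λ/μ = 42.22/32.29 = 1.3075; ρ = a/c = 0.3269
Σ_{k=0}^{3} a^k/k! (terms k=0..3) = 1.00000 + 1.30753 + 0.85481 + 0.37256 = 3.53490
Tail: a^4/(4!(1−ρ)) = 2.92281/(24·0.6731) = 0.18092
P₀ = 1/(3.53490 + 0.18092) = 1/3.71582 = 0.269119

Final: 0.269119


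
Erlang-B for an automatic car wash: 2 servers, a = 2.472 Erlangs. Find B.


B(c,a) = (a^c/c!) / Σ_{k=0}^{c} a^k/k!
a^2/2! = 3.055392
Σ terms (k=0..2): 1.00000 + 2.47200 + 3.05539 = 6.527392
B = 3.055392/6.527392 = 0.468088

Final: 0.468088


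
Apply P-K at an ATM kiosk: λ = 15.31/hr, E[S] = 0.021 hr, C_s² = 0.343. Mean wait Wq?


ρ = λ·E[S] = 15.31·0.021 = 0.3215
E[S²] = E[S]²(1+C_s²) = 0.021²·(1+0.343) = 0.0005923
Wq = λ·E[S²]/(2(1−ρ)) = 15.31·0.0005923/(2·0.6785) = 0.006682 hr

Final: 0.006682 hr


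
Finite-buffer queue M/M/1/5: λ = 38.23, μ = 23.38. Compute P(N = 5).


ρ = λ/μ = 38.23/23.38 = 1.6352
P_K = (1−ρ)ρ^K/(1−ρ^(K+1)) = (-0.6352·11.689581)/(1 − 19.114315)
= -7.424734/-18.114315 = 0.409882

Final: 0.409882


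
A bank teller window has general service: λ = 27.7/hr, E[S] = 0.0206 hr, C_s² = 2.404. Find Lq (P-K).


ρ = λ·E[S] = 27.7·0.0206 = 0.5706
Lq = ρ²(1+C_s²)/(2(1−ρ)) = 0.3256·(1+2.404)/(2·0.4294)
= 0.3256·3.4040/0.8588 = 1.29066

Final: 1.29066


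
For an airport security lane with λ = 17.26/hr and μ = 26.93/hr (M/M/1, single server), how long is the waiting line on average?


ρ = 17.26/26.93 = 0.6409
Lq = ρ²/(1−ρ) = 0.4108/0.3591 = 1.1440

Final: 1.1440


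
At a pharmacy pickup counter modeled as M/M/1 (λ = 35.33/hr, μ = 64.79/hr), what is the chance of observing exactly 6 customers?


ρ = 35.33/64.79 = 0.5453
P_n = (1−ρ)·ρ^n = (1 − 0.5453)·0.5453^6 = 0.4547·0.026291 = 0.011955

Final: 0.011955


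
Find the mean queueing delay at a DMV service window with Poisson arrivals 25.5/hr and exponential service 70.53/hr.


ρ = 25.5/70.53 = 0.3615
Wq = ρ/(μ−λ) = 0.3615/(70.53 − 25.5) = 0.3615/45.03 = 0.008029 hr

Final: 0.008029 hr


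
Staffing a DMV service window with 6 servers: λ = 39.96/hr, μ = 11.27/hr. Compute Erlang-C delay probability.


a = λ/μ = 3.5457; ρ = a/6 = 0.5909
P₀ = 0.027576 (from M/M/c formula)
C(c,a) = [a^c/(c!(1−ρ))]·P₀ = [1987.05268/(720·0.4091)]·0.027576
= 6.74683·0.027576 = 0.186050

Final: 0.186050


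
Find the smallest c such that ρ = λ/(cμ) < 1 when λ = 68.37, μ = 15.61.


Stability requires cμ > λ ⇔ c > λ/μ.
λ/μ = 68.37/15.61 = 4.3799
Minimum integer c = ⌊4.3799⌋ + 1 = 5
Check: 5·15.61 = 78.05 > 68.37, while 4·15.61 = 62.44 ≤ 68.37

Final: 5 servers


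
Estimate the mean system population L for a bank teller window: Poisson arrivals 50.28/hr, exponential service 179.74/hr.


ρ = λ/μ = 50.28/179.74 = 0.2797
L = ρ/(1−ρ) = 0.2797/(1 − 0.2797) = 0.2797/0.7203 = 0.3884

Final: 0.3884


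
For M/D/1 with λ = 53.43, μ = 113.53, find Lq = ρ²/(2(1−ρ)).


ρ = 53.43/113.53 = 0.4706
M/D/1: Lq = ρ²/(2(1−ρ)) = 0.2215/(2·0.5294) = 0.20920

Final: 0.20920


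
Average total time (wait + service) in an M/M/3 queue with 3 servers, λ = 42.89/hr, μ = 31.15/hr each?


a = 1.3769; ρ = 0.4590; P₀ = 0.242195
Lq = P₀·a^c·ρ/(c!(1−ρ)²) = 0.16521
Wq = Lq/λ = 0.16521/42.89 = 0.003852 hr
W = Wq + 1/μ = 0.003852 + 0.03210 = 0.03595 hr

Final: 0.03595 hr


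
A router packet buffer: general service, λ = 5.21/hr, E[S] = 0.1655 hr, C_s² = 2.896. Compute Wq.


ρ = λ·E[S] = 5.21·0.1655 = 0.8623
E[S²] = E[S]²(1+C_s²) = 0.1655²·(1+2.896) = 0.106712
Wq = λ·E[S²]/(2(1−ρ)) = 5.21·0.106712/(2·0.1377) = 2.01812 hr

Final: 2.01812 hr


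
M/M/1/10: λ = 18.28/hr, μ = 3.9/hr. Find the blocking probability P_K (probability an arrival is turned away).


ρ = λ/μ = 18.28/3.9 = 4.6872
P_K = (1−ρ)ρ^K/(1−ρ^(K+1)) = (-3.6872·5118183.397615)/(1 − 23989844.232921)
= -18871660.835307/-23989843.232921 = 0.786652

Final: 0.786652


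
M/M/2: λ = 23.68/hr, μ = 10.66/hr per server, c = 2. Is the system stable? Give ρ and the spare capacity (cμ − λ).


Total capacity cμ = 2·10.66 = 21.32/hr
ρ = λ/(cμ) = 23.68/21.32 = 1.1107
Stable ⇔ ρ < 1: NO
Spare capacity = cμ − λ = 21.32 − 23.68 = -2.36/hr

Final: ρ = 1.1107; unstable; margin = -2.36/hr


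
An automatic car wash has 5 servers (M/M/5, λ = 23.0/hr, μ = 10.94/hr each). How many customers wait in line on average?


a = λ/μ = 2.1024; ρ = a/5 = 0.4205
P₀ = 0.120981
Lq = P₀·a^c·ρ / (c!·(1−ρ)²) = 0.120981·41.07264·0.4205/(120·0.33585)
= 0.05184

Final: 0.05184


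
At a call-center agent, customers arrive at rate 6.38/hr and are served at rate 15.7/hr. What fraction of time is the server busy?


ρ = λ/μ = 6.38/15.7 = 0.4064

Final: 0.4064


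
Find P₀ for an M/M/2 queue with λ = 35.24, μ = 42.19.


a = λ/μ = 35.24/42.19 = 0.8353; ρ = a/c = 0.4176
Σ_{k=0}^{1} a^k/k! (terms k=0..1) = 1.00000 + 0.83527 = 1.83527
Tail: a^2/(2!(1−ρ)) = 0.69767/(2·0.5824) = 0.59900
P₀ = 1/(1.83527 + 0.59900) = 1/2.43427 = 0.410801

Final: 0.410801


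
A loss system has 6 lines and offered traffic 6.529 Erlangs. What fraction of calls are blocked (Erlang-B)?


B(c,a) = (a^c/c!) / Σ_{k=0}^{c} a^k/k!
a^6/6! = 107.583957
Σ terms (k=0..6): 1.00000 + 6.52900 + 21.31392 + 46.38620 + 75.71387 + 98.86717 + 107.58396 = 357.394110
B = 107.583957/357.394110 = 0.301023

Final: 0.301023


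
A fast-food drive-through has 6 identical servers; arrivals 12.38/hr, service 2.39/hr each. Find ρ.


ρ = λ/(cμ) = 12.38/(6·2.39) = 12.38/14.34 = 0.8633

Final: 0.8633


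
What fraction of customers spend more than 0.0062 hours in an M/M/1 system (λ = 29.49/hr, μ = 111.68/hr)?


W ~ Exponential(μ−λ) for M/M/1.
μ − λ = 111.68 − 29.49 = 82.1900
P(W > t) = e^{−(μ−λ)t} = e^{−0.5096} = 0.600749

Final: 0.600749


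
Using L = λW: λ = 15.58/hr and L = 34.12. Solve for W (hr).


W = L/λ = 34.12/15.58 = 2.1900 hr

Final: 2.1900 hr


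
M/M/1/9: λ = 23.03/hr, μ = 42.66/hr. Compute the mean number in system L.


ρ = 23.03/42.66 = 0.5398
L = ρ[1 − (K+1)ρ^K + Kρ^(K+1)] / [(1−ρ)(1−ρ^(K+1))]
Numerator: 0.5398·(1 − 10·0.003895 + 9·0.002102) = 0.529040
Denominator: (0.4602)·(0.997898) = 0.459183
L = 0.529040/0.459183 = 1.1521

Final: 1.1521


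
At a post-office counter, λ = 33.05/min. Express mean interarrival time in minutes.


Mean interarrival time = 1/λ = 1/33.05 minute = 0.03026 minute
In minutes: 0.03026 × 1 = 0.03026 min

Final: 0.03026 min


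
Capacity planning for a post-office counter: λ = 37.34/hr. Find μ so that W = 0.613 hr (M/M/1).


W = 1/(μ−λ) ⇒ μ − λ = 1/W = 1/0.613 = 1.6313
μ = λ + 1/W = 37.34 + 1.6313 = 38.9713 per hr

Final: 38.9713 /hr


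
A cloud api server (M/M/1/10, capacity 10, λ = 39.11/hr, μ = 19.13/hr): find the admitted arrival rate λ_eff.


ρ = 2.0444; P_K = (1−ρ)ρ^10/(1−ρ^11) = 0.511063
λ_eff = λ(1 − P_K) = 39.11·(1 − 0.511063) = 39.11·0.488937 = 19.1223 /hr

Final: 19.1223 /hr


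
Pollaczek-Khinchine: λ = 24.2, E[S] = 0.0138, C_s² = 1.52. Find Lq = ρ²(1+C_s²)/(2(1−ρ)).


ρ = λ·E[S] = 24.2·0.0138 = 0.3340
Lq = ρ²(1+C_s²)/(2(1−ρ)) = 0.1115·(1+1.52)/(2·0.6660)
= 0.1115·2.5200/1.3321 = 0.21099

Final: 0.21099


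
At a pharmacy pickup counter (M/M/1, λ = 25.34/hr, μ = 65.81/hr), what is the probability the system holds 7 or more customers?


ρ = 25.34/65.81 = 0.3850
P(N ≥ n) = ρ^n = 0.3850^7 = 0.001255

Final: 0.001255


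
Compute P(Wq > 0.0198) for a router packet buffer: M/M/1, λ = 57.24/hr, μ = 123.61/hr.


ρ = 57.24/123.61 = 0.4631
P(Wq > t) = ρ·e^{−(μ−λ)t} = 0.4631·e^{−1.3141}
= 0.4631·0.268709 = 0.124431

Final: 0.124431


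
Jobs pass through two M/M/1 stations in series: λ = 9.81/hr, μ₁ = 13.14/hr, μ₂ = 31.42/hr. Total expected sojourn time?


Each node sees arrival rate λ = 9.81/hr (tandem ⇒ throughput preserved).
W₁ = 1/(μ₁−λ) = 1/(13.14−9.81) = 0.30030 hr
W₂ = 1/(μ₂−λ) = 1/(31.42−9.81) = 0.04627 hr
W_total = W₁ + W₂ = 0.30030 + 0.04627 = 0.34658 hr

Final: 0.34658 hr


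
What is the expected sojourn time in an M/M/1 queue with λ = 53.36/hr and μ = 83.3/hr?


W = 1/(μ−λ) = 1/(83.3 − 53.36) = 1/29.94 = 0.03340 hr

Final: 0.03340 hr


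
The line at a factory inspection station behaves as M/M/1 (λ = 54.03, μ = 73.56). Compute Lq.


ρ = 54.03/73.56 = 0.7345
Lq = ρ²/(1−ρ) = 0.5395/0.2655 = 2.0320

Final: 2.0320


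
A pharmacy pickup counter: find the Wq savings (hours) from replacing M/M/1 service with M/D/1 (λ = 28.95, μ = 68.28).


ρ = 28.95/68.28 = 0.4240
Wq(M/M/1) = ρ/(μ−λ) = 0.4240/39.33 = 0.01078 hr
Wq(M/D/1) = ρ/(2(μ−λ)) = 0.005390 hr
Savings = 0.01078 − 0.005390 = 0.005390 hr

Final: 0.005390 hr


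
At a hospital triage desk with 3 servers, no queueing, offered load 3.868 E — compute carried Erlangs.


B(3,3.868) = 0.438538 (Erlang-B)
Carried load = a(1 − B) = 3.868·(1 − 0.438538) = 3.868·0.561462 = 2.1717 E

Final: 2.1717 Erlangs


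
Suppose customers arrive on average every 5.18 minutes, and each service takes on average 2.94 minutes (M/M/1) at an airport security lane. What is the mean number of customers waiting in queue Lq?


λ = 60/5.18 = 11.5830 /hr
μ = 60/2.94 = 20.4082 /hr
ρ = λ/μ = 11.5830/20.4082 = 0.5676
Lq = ρ²/(1−ρ) = 0.3221/0.4324 = 0.7449

Final: 0.7449


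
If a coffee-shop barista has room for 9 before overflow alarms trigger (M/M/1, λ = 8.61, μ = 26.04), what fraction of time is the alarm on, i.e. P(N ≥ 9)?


ρ = 8.61/26.04 = 0.3306
P(N ≥ n) = ρ^n = 0.3306^9 = 0.00004723

Final: 0.00004723


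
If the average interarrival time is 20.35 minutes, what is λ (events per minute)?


λ = 1/(interarrival time) in consistent units.
1 minute = 1 min, so λ = 1/20.35 = 0.04914 per minute

Final: 0.04914 /min


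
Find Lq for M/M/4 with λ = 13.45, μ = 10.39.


a = λ/μ = 1.2945; ρ = a/4 = 0.3236
P₀ = 0.272707
Lq = P₀·a^c·ρ / (c!·(1−ρ)²) = 0.272707·2.80819·0.3236/(24·0.45748)
= 0.02257

Final: 0.02257


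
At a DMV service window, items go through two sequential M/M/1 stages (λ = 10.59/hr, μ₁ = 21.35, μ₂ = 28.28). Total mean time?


Each node sees arrival rate λ = 10.59/hr (tandem ⇒ throughput preserved).
W₁ = 1/(μ₁−λ) = 1/(21.35−10.59) = 0.09294 hr
W₂ = 1/(μ₂−λ) = 1/(28.28−10.59) = 0.05653 hr
W_total = W₁ + W₂ = 0.09294 + 0.05653 = 0.14947 hr

Final: 0.14947 hr


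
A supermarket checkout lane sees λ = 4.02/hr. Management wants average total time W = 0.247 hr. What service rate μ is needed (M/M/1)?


W = 1/(μ−λ) ⇒ μ − λ = 1/W = 1/0.247 = 4.0486
μ = λ + 1/W = 4.02 + 4.0486 = 8.0686 per hr

Final: 8.0686 /hr


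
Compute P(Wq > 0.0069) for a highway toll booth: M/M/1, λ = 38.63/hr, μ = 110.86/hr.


ρ = 38.63/110.86 = 0.3485
P(Wq > t) = ρ·e^{−(μ−λ)t} = 0.3485·e^{−0.4984}
= 0.3485·0.607510 = 0.211691

Final: 0.211691


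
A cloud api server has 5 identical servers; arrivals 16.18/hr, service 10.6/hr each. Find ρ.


ρ = λ/(cμ) = 16.18/(5·10.6) = 16.18/53.00 = 0.3053

Final: 0.3053


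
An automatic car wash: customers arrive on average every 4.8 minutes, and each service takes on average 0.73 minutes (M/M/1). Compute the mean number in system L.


λ = 60/4.8 = 12.5000 /hr
μ = 60/0.73 = 82.1918 /hr
ρ = λ/μ = 12.5000/82.1918 = 0.1521
L = ρ/(1−ρ) = 0.1521/0.8479 = 0.1794

Final: 0.1794


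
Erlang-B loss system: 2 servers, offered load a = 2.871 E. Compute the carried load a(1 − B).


B(2,2.871) = 0.515660 (Erlang-B)
Carried load = a(1 − B) = 2.871·(1 − 0.515660) = 2.871·0.484340 = 1.3905 E

Final: 1.3905 Erlangs


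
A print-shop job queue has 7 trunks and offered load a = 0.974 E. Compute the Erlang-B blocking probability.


B(c,a) = (a^c/c!) / Σ_{k=0}^{c} a^k/k!
a^7/7! = 0.0001650
Σ terms (k=0..7): 1.00000 + 0.97400 + 0.47434 + 0.15400 + 0.03750 + 0.007305 + 0.001186 + 0.0001650 = 2.648495
B = 0.0001650/2.648495 = 0.00006230

Final: 0.00006230


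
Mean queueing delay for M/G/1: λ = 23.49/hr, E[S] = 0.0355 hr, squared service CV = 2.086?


ρ = λ·E[S] = 23.49·0.0355 = 0.8339
E[S²] = E[S]²(1+C_s²) = 0.0355²·(1+2.086) = 0.003889
Wq = λ·E[S²]/(2(1−ρ)) = 23.49·0.003889/(2·0.1661) = 0.27499 hr

Final: 0.27499 hr


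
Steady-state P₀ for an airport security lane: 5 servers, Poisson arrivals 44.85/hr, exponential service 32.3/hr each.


a = λ/μ = 44.85/32.3 = 1.3885; ρ = a/c = 0.2777
Σ_{k=0}^{4} a^k/k! (terms k=0..4) = 1.00000 + 1.38854 + 0.96403 + 0.44620 + 0.15489 = 3.95366
Tail: a^5/(5!(1−ρ)) = 5.16178/(120·0.7223) = 0.05955
P₀ = 1/(3.95366 + 0.05955) = 1/4.01322 = 0.249177

Final: 0.249177


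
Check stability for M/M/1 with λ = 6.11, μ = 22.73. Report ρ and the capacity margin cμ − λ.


Total capacity cμ = 1·22.73 = 22.73/hr
ρ = λ/(cμ) = 6.11/22.73 = 0.2688
Stable ⇔ ρ < 1: YES
Spare capacity = cμ − λ = 22.73 − 6.11 = 16.62/hr

Final: ρ = 0.2688; stable; margin = 16.62/hr


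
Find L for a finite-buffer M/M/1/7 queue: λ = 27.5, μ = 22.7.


ρ = 27.5/22.7 = 1.2115
L = ρ[1 − (K+1)ρ^K + Kρ^(K+1)] / [(1−ρ)(1−ρ^(K+1))]
Numerator: 1.2115·(1 − 8·3.829551 + 7·4.639324) = 3.439147
Denominator: (-0.2115)·(-3.639324) = 0.769549
L = 3.439147/0.769549 = 4.4690

Final: 4.4690


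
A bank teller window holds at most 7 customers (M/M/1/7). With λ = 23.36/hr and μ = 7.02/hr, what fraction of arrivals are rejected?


ρ = λ/μ = 23.36/7.02 = 3.3276
P_K = (1−ρ)ρ^K/(1−ρ^(K+1)) = (-2.3276·4518.040131)/(1 − 15034.389952)
= -10516.349821/-15033.389952 = 0.699533

Final: 0.699533


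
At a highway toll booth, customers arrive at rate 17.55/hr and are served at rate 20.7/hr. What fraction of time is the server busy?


ρ = λ/μ = 17.55/20.7 = 0.8478

Final: 0.8478


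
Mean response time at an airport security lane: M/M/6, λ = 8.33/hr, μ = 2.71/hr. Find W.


a = 3.0738; ρ = 0.5123; P₀ = 0.045359
Lq = P₀·a^c·ρ/(c!(1−ρ)²) = 0.11445
Wq = Lq/λ = 0.11445/8.33 = 0.01374 hr
W = Wq + 1/μ = 0.01374 + 0.36900 = 0.38274 hr

Final: 0.38274 hr


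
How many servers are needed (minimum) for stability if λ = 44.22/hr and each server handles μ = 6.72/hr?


Stability requires cμ > λ ⇔ c > λ/μ.
λ/μ = 44.22/6.72 = 6.5804
Minimum integer c = ⌊6.5804⌋ + 1 = 7
Check: 7·6.72 = 47.04 > 44.22, while 6·6.72 = 40.32 ≤ 44.22

Final: 7 servers


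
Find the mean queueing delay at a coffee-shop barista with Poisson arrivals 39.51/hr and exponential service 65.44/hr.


ρ = 39.51/65.44 = 0.6038
Wq = ρ/(μ−λ) = 0.6038/(65.44 − 39.51) = 0.6038/25.93 = 0.02328 hr

Final: 0.02328 hr


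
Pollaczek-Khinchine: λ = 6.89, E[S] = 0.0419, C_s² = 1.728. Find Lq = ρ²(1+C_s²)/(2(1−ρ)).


ρ = λ·E[S] = 6.89·0.0419 = 0.2887
Lq = ρ²(1+C_s²)/(2(1−ρ)) = 0.08334·(1+1.728)/(2·0.7113)
= 0.08334·2.7280/1.4226 = 0.15982

Final: 0.15982


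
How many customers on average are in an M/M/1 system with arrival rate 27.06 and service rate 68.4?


ρ = λ/μ = 27.06/68.4 = 0.3956
L = ρ/(1−ρ) = 0.3956/(1 − 0.3956) = 0.3956/0.6044 = 0.6546

Final: 0.6546


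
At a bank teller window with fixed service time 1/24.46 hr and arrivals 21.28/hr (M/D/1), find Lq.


ρ = 21.28/24.46 = 0.8700
M/D/1: Lq = ρ²/(2(1−ρ)) = 0.7569/(2·0.1300) = 2.91092

Final: 2.91092


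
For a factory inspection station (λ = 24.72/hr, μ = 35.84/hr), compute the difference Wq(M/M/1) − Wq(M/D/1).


ρ = 24.72/35.84 = 0.6897
Wq(M/M/1) = ρ/(μ−λ) = 0.6897/11.12 = 0.06203 hr
Wq(M/D/1) = ρ/(2(μ−λ)) = 0.03101 hr
Savings = 0.06203 − 0.03101 = 0.03101 hr

Final: 0.03101 hr


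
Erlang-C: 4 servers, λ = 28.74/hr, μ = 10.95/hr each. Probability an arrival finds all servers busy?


a = λ/μ = 2.6247; ρ = a/4 = 0.6562
P₀ = 0.063158 (from M/M/c formula)
C(c,a) = [a^c/(c!(1−ρ))]·P₀ = [47.45594/(24·0.3438)]·0.063158
= 5.75080·0.063158 = 0.363208

Final: 0.363208


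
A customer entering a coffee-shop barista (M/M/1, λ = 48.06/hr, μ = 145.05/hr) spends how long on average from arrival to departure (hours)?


W = 1/(μ−λ) = 1/(145.05 − 48.06) = 1/96.99 = 0.01031 hr

Final: 0.01031 hr


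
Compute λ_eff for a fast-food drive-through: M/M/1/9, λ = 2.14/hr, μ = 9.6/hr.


ρ = 0.2229; P_K = (1−ρ)ρ^9/(1−ρ^10) = 0.000001056
λ_eff = λ(1 − P_K) = 2.14·(1 − 0.000001056) = 2.14·0.999999 = 2.1400 /hr

Final: 2.1400 /hr


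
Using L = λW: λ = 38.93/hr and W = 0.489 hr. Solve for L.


L = λW = 38.93·0.489 = 19.0368

Final: 19.0368


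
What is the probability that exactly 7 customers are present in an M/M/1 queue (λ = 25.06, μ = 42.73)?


ρ = 25.06/42.73 = 0.5865
P_n = (1−ρ)·ρ^n = (1 − 0.5865)·0.5865^7 = 0.4135·0.023864 = 0.009868

Final: 0.009868


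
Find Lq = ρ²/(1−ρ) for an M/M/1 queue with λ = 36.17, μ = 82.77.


ρ = 36.17/82.77 = 0.4370
Lq = ρ²/(1−ρ) = 0.1910/0.5630 = 0.3392

Final: 0.3392


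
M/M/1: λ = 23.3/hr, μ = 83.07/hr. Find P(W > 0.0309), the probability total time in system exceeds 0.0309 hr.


W ~ Exponential(μ−λ) for M/M/1.
μ − λ = 83.07 − 23.3 = 59.7700
P(W > t) = e^{−(μ−λ)t} = e^{−1.8469} = 0.157726

Final: 0.157726


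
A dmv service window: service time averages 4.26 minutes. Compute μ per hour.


μ = 1/(service time) in consistent units.
1 hour = 60 min, so μ = 60/4.26 = 14.0845 per hour

Final: 14.0845 /hr


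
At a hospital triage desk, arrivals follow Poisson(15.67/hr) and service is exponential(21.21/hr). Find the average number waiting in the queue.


ρ = 15.67/21.21 = 0.7388
Lq = ρ²/(1−ρ) = 0.5458/0.2612 = 2.0897

Final: 2.0897


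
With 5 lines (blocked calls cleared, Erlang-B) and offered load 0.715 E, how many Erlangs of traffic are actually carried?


B(5,0.715) = 0.0007619 (Erlang-B)
Carried load = a(1 − B) = 0.715·(1 − 0.0007619) = 0.715·0.999238 = 0.7145 E

Final: 0.7145 Erlangs


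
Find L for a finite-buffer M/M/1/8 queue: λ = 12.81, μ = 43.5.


ρ = 12.81/43.5 = 0.2945
L = ρ[1 − (K+1)ρ^K + Kρ^(K+1)] / [(1−ρ)(1−ρ^(K+1))]
Numerator: 0.2945·(1 − 9·0.00005656 + 8·0.00001665) = 0.294372
Denominator: (0.7055)·(0.999983) = 0.705505
L = 0.294372/0.705505 = 0.4172

Final: 0.4172


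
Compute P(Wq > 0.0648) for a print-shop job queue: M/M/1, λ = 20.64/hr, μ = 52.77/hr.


ρ = 20.64/52.77 = 0.3911
P(Wq > t) = ρ·e^{−(μ−λ)t} = 0.3911·e^{−2.0820}
= 0.3911·0.124678 = 0.048765

Final: 0.048765


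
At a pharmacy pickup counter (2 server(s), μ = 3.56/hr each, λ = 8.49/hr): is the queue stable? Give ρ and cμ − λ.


Total capacity cμ = 2·3.56 = 7.12/hr
ρ = λ/(cμ) = 8.49/7.12 = 1.1924
Stable ⇔ ρ < 1: NO
Spare capacity = cμ − λ = 7.12 − 8.49 = -1.37/hr

Final: ρ = 1.1924; unstable; margin = -1.37/hr


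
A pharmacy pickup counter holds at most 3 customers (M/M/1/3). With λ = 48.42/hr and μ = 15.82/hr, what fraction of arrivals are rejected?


ρ = λ/μ = 48.42/15.82 = 3.0607
P_K = (1−ρ)ρ^K/(1−ρ^(K+1)) = (-2.0607·28.671797)/(1 − 87.755273)
= -59.083476/-86.755273 = 0.681036

Final: 0.681036


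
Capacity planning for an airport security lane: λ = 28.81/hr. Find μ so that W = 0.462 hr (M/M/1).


W = 1/(μ−λ) ⇒ μ − λ = 1/W = 1/0.462 = 2.1645
μ = λ + 1/W = 28.81 + 2.1645 = 30.9745 per hr

Final: 30.9745 /hr


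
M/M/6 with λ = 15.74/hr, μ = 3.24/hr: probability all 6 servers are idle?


a = λ/μ = 15.74/3.24 = 4.8580; ρ = a/c = 0.8097
Σ_{k=0}^{5} a^k/k! (terms k=0..5) = 1.00000 + 4.85802 + 11.80020 + 19.10856 + 23.20746 + 22.54848 = 82.52273
Tail: a^6/(6!(1−ρ)) = 13144.93088/(720·0.1903) = 95.92247
P₀ = 1/(82.52273 + 95.92247) = 1/178.44520 = 0.005604

Final: 0.005604


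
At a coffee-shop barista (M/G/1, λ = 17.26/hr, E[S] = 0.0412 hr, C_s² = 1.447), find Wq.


ρ = λ·E[S] = 17.26·0.0412 = 0.7111
E[S²] = E[S]²(1+C_s²) = 0.0412²·(1+1.447) = 0.004154
Wq = λ·E[S²]/(2(1−ρ)) = 17.26·0.004154/(2·0.2889) = 0.12408 hr

Final: 0.12408 hr


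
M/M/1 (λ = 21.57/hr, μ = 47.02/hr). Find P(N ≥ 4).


ρ = 21.57/47.02 = 0.4587
P(N ≥ n) = ρ^n = 0.4587^4 = 0.044286

Final: 0.044286


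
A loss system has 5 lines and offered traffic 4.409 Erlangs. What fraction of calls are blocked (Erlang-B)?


B(c,a) = (a^c/c!) / Σ_{k=0}^{c} a^k/k!
a^5/5! = 13.884148
Σ terms (k=0..5): 1.00000 + 4.40900 + 9.71964 + 14.28463 + 15.74524 + 13.88415 = 59.042656
B = 13.884148/59.042656 = 0.235155

Final: 0.235155


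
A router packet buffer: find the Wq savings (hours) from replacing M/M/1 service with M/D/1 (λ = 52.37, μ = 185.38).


ρ = 52.37/185.38 = 0.2825
Wq(M/M/1) = ρ/(μ−λ) = 0.2825/133.01 = 0.002124 hr
Wq(M/D/1) = ρ/(2(μ−λ)) = 0.001062 hr
Savings = 0.002124 − 0.001062 = 0.001062 hr

Final: 0.001062 hr


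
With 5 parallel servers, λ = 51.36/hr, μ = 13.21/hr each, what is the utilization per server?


ρ = λ/(cμ) = 51.36/(5·13.21) = 51.36/66.05 = 0.7776

Final: 0.7776


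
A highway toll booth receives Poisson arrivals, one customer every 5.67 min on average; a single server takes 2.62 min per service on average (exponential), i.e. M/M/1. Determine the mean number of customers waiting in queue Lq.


λ = 60/5.67 = 10.5820 /hr
μ = 60/2.62 = 22.9008 /hr
ρ = λ/μ = 10.5820/22.9008 = 0.4621
Lq = ρ²/(1−ρ) = 0.2135/0.5379 = 0.3969

Final: 0.3969


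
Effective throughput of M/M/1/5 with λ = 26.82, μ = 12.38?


ρ = 2.1664; P_K = (1−ρ)ρ^5/(1−ρ^6) = 0.543663
λ_eff = λ(1 − P_K) = 26.82·(1 − 0.543663) = 26.82·0.456337 = 12.2390 /hr

Final: 12.2390 /hr


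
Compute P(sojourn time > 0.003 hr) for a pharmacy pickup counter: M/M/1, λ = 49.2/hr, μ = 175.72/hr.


W ~ Exponential(μ−λ) for M/M/1.
μ − λ = 175.72 − 49.2 = 126.5200
P(W > t) = e^{−(μ−λ)t} = e^{−0.3796} = 0.684162

Final: 0.684162


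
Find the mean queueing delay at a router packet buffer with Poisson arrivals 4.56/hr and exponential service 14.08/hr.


ρ = 4.56/14.08 = 0.3239
Wq = ρ/(μ−λ) = 0.3239/(14.08 − 4.56) = 0.3239/9.52 = 0.03402 hr

Final: 0.03402 hr


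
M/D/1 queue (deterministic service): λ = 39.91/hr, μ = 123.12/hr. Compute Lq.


ρ = 39.91/123.12 = 0.3242
M/D/1: Lq = ρ²/(2(1−ρ)) = 0.1051/(2·0.6758) = 0.07774

Final: 0.07774


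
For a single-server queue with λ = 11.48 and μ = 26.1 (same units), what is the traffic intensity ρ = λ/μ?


ρ = λ/μ = 11.48/26.1 = 0.4398

Final: 0.4398


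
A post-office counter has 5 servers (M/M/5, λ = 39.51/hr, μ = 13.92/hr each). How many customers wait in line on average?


a = λ/μ = 2.8384; ρ = a/5 = 0.5677
P₀ = 0.055763
Lq = P₀·a^c·ρ / (c!·(1−ρ)²) = 0.055763·184.22093·0.5677/(120·0.18691)
= 0.26000

Final: 0.26000


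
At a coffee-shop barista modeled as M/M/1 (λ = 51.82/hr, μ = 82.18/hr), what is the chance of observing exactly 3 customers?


ρ = 51.82/82.18 = 0.6306
P_n = (1−ρ)·ρ^n = (1 − 0.6306)·0.6306^3 = 0.3694·0.250723 = 0.092625

Final: 0.092625


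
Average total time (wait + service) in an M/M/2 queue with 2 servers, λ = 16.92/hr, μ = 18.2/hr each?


a = 0.9297; ρ = 0.4648; P₀ = 0.365341
Lq = P₀·a^c·ρ/(c!(1−ρ)²) = 0.25624
Wq = Lq/λ = 0.25624/16.92 = 0.01514 hr
W = Wq + 1/μ = 0.01514 + 0.05495 = 0.07009 hr

Final: 0.07009 hr


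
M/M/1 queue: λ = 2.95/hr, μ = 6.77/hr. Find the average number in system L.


ρ = λ/μ = 2.95/6.77 = 0.4357
L = ρ/(1−ρ) = 0.4357/(1 − 0.4357) = 0.4357/0.5643 = 0.7723

Final: 0.7723


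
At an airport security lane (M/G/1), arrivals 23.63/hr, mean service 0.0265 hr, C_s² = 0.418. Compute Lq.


ρ = λ·E[S] = 23.63·0.0265 = 0.6262
Lq = ρ²(1+C_s²)/(2(1−ρ)) = 0.3921·(1+0.418)/(2·0.3738)
= 0.3921·1.4180/0.7476 = 0.74374

Final: 0.74374


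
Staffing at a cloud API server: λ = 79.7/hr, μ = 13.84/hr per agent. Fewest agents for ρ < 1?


Stability requires cμ > λ ⇔ c > λ/μ.
λ/μ = 79.7/13.84 = 5.7587
Minimum integer c = ⌊5.7587⌋ + 1 = 6
Check: 6·13.84 = 83.04 > 79.7, while 5·13.84 = 69.20 ≤ 79.7

Final: 6 servers


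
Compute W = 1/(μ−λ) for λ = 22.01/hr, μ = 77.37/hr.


W = 1/(μ−λ) = 1/(77.37 − 22.01) = 1/55.36 = 0.01806 hr

Final: 0.01806 hr


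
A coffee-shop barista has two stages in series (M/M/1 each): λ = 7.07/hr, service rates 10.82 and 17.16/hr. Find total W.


Each node sees arrival rate λ = 7.07/hr (tandem ⇒ throughput preserved).
W₁ = 1/(μ₁−λ) = 1/(10.82−7.07) = 0.26667 hr
W₂ = 1/(μ₂−λ) = 1/(17.16−7.07) = 0.09911 hr
W_total = W₁ + W₂ = 0.26667 + 0.09911 = 0.36577 hr

Final: 0.36577 hr


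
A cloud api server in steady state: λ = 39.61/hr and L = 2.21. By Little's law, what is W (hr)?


W = L/λ = 2.21/39.61 = 0.05579 hr

Final: 0.05579 hr


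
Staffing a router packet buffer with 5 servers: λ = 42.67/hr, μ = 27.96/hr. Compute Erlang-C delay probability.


a = λ/μ = 1.5261; ρ = a/5 = 0.3052
P₀ = 0.217000 (from M/M/c formula)
C(c,a) = [a^c/(c!(1−ρ))]·P₀ = [8.27804/(120·0.6948)]·0.217000
= 0.09929·0.217000 = 0.021546

Final: 0.021546


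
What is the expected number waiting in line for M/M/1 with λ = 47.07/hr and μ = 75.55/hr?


ρ = 47.07/75.55 = 0.6230
Lq = ρ²/(1−ρ) = 0.3882/0.3770 = 1.0297

Final: 1.0297


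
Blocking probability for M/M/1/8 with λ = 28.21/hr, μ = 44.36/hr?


ρ = λ/μ = 28.21/44.36 = 0.6359
P_K = (1−ρ)ρ^K/(1−ρ^(K+1)) = (0.3641·0.026748)/(1 − 0.017010)
= 0.009738/0.982990 = 0.009907

Final: 0.009907


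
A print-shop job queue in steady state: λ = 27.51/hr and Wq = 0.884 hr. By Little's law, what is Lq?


Lq = λWq = 27.51·0.884 = 24.3188

Final: 24.3188


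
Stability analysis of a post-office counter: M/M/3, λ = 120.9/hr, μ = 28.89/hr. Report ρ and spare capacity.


Total capacity cμ = 3·28.89 = 86.67/hr
ρ = λ/(cμ) = 120.9/86.67 = 1.3949
Stable ⇔ ρ < 1: NO
Spare capacity = cμ − λ = 86.67 − 120.9 = -34.23/hr

Final: ρ = 1.3949; unstable; margin = -34.23/hr


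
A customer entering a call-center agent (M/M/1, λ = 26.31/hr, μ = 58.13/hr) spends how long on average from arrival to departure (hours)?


W = 1/(μ−λ) = 1/(58.13 − 26.31) = 1/31.82 = 0.03143 hr

Final: 0.03143 hr


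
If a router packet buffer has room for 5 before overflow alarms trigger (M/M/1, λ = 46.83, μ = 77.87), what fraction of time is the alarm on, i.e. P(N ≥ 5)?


ρ = 46.83/77.87 = 0.6014
P(N ≥ n) = ρ^n = 0.6014^5 = 0.078663

Final: 0.078663


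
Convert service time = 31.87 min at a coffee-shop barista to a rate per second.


μ = 1/(service time) in consistent units.
1 second = 0.0166667 min, so μ = 0.0166667/31.87 = 0.0005230 per second

Final: 0.0005230 /sec


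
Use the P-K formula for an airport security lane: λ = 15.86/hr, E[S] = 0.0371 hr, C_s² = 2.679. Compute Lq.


ρ = λ·E[S] = 15.86·0.0371 = 0.5884
Lq = ρ²(1+C_s²)/(2(1−ρ)) = 0.3462·(1+2.679)/(2·0.4116)
= 0.3462·3.6790/0.8232 = 1.54734

Final: 1.54734


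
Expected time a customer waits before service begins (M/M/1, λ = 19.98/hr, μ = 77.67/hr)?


ρ = 19.98/77.67 = 0.2572
Wq = ρ/(μ−λ) = 0.2572/(77.67 − 19.98) = 0.2572/57.69 = 0.004459 hr

Final: 0.004459 hr


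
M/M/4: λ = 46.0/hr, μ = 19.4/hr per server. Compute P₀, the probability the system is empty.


a = λ/μ = 46.0/19.4 = 2.3711; ρ = a/c = 0.5928
Σ_{k=0}^{3} a^k/k! (terms k=0..3) = 1.00000 + 2.37113 + 2.81114 + 2.22186 = 8.40413
Tail: a^4/(4!(1−ρ)) = 31.60999/(24·0.4072) = 3.23436
P₀ = 1/(8.40413 + 3.23436) = 1/11.63849 = 0.085922

Final: 0.085922


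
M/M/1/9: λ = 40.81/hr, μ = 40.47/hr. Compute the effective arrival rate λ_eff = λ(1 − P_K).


ρ = 1.0084; P_K = (1−ρ)ρ^9/(1−ρ^10) = 0.103807
λ_eff = λ(1 − P_K) = 40.81·(1 − 0.103807) = 40.81·0.896193 = 36.5737 /hr

Final: 36.5737 /hr


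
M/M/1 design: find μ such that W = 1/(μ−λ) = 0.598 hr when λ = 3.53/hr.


W = 1/(μ−λ) ⇒ μ − λ = 1/W = 1/0.598 = 1.6722
μ = λ + 1/W = 3.53 + 1.6722 = 5.2022 per hr

Final: 5.2022 /hr


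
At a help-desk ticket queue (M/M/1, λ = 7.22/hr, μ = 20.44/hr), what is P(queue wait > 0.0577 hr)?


ρ = 7.22/20.44 = 0.3532
P(Wq > t) = ρ·e^{−(μ−λ)t} = 0.3532·e^{−0.7628}
= 0.3532·0.466362 = 0.164732

Final: 0.164732


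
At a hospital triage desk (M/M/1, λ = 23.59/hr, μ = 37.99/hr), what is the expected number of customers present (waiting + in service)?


ρ = λ/μ = 23.59/37.99 = 0.6210
L = ρ/(1−ρ) = 0.6210/(1 − 0.6210) = 0.6210/0.3790 = 1.6382

Final: 1.6382


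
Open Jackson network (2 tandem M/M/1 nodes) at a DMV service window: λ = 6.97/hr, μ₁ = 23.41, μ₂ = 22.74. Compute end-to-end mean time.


Each node sees arrival rate λ = 6.97/hr (tandem ⇒ throughput preserved).
W₁ = 1/(μ₁−λ) = 1/(23.41−6.97) = 0.06083 hr
W₂ = 1/(μ₂−λ) = 1/(22.74−6.97) = 0.06341 hr
W_total = W₁ + W₂ = 0.06083 + 0.06341 = 0.12424 hr

Final: 0.12424 hr


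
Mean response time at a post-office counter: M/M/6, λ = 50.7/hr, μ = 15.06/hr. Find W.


a = 3.3665; ρ = 0.5611; P₀ = 0.033384
Lq = P₀·a^c·ρ/(c!(1−ρ)²) = 0.19660
Wq = Lq/λ = 0.19660/50.7 = 0.003878 hr
W = Wq + 1/μ = 0.003878 + 0.06640 = 0.07028 hr

Final: 0.07028 hr


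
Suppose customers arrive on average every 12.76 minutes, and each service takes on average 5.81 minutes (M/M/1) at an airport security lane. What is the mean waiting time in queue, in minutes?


λ = 60/12.76 = 4.7022 /hr
μ = 60/5.81 = 10.3270 /hr
ρ = λ/μ = 4.7022/10.3270 = 0.4553
Wq = ρ/(μ−λ) = 0.4553/(10.3270−4.7022) = 0.08095 hr
In minutes: 0.08095·60 = 4.857 min

Final: 4.857 min


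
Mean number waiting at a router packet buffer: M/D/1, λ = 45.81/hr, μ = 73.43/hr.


ρ = 45.81/73.43 = 0.6239
M/D/1: Lq = ρ²/(2(1−ρ)) = 0.3892/(2·0.3761) = 0.51736

Final: 0.51736


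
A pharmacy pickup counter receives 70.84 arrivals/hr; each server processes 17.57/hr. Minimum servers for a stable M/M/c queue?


Stability requires cμ > λ ⇔ c > λ/μ.
λ/μ = 70.84/17.57 = 4.0319
Minimum integer c = ⌊4.0319⌋ + 1 = 5
Check: 5·17.57 = 87.85 > 70.84, while 4·17.57 = 70.28 ≤ 70.84

Final: 5 servers


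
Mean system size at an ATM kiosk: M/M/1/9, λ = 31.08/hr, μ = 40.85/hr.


ρ = 31.08/40.85 = 0.7608
L = ρ[1 − (K+1)ρ^K + Kρ^(K+1)] / [(1−ρ)(1−ρ^(K+1))]
Numerator: 0.7608·(1 − 10·0.085428 + 9·0.064996) = 0.555930
Denominator: (0.2392)·(0.935004) = 0.223623
L = 0.555930/0.223623 = 2.4860

Final: 2.4860


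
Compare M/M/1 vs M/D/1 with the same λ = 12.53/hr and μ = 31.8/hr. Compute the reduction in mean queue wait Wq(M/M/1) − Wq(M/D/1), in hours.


ρ = 12.53/31.8 = 0.3940
Wq(M/M/1) = ρ/(μ−λ) = 0.3940/19.27 = 0.02045 hr
Wq(M/D/1) = ρ/(2(μ−λ)) = 0.01022 hr
Savings = 0.02045 − 0.01022 = 0.01022 hr

Final: 0.01022 hr


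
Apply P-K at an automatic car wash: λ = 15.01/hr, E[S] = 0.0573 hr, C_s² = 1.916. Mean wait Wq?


ρ = λ·E[S] = 15.01·0.0573 = 0.8601
E[S²] = E[S]²(1+C_s²) = 0.0573²·(1+1.916) = 0.009574
Wq = λ·E[S²]/(2(1−ρ)) = 15.01·0.009574/(2·0.1399) = 0.51351 hr

Final: 0.51351 hr


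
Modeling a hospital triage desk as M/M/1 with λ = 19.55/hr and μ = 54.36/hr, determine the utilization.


ρ = λ/μ = 19.55/54.36 = 0.3596

Final: 0.3596


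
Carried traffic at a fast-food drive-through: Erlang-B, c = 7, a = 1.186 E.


B(7,1.186) = 0.0002000 (Erlang-B)
Carried load = a(1 − B) = 1.186·(1 − 0.0002000) = 1.186·0.999800 = 1.1858 E

Final: 1.1858 Erlangs


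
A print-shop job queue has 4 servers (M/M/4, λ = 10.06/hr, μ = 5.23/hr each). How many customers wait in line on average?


a = λ/μ = 1.9235; ρ = a/4 = 0.4809
P₀ = 0.141675
Lq = P₀·a^c·ρ / (c!·(1−ρ)²) = 0.141675·13.68942·0.4809/(24·0.26949)
= 0.14420

Final: 0.14420


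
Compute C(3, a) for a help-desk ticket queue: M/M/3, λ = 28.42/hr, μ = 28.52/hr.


a = λ/μ = 0.9965; ρ = a/3 = 0.3322
P₀ = 0.364971 (from M/M/c formula)
C(c,a) = [a^c/(c!(1−ρ))]·P₀ = [0.98952/(6·0.6678)]·0.364971
= 0.24695·0.364971 = 0.090128

Final: 0.090128


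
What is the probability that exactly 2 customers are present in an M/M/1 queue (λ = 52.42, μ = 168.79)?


ρ = 52.42/168.79 = 0.3106
P_n = (1−ρ)·ρ^n = (1 − 0.3106)·0.3106^2 = 0.6894·0.096450 = 0.066496

Final: 0.066496


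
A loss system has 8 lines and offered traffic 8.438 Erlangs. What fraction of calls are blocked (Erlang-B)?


B(c,a) = (a^c/c!) / Σ_{k=0}^{c} a^k/k!
a^8/8! = 637.375910
Σ terms (k=0..8): 1.00000 + 8.43800 + 35.59992 + 100.13071 + 211.22574 + 356.46456 + 501.30799 + 604.29098 + 637.37591 = 2455.833820
B = 637.375910/2455.833820 = 0.259535

Final: 0.259535


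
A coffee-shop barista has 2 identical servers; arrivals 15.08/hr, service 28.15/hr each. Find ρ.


ρ = λ/(cμ) = 15.08/(2·28.15) = 15.08/56.30 = 0.2679

Final: 0.2679


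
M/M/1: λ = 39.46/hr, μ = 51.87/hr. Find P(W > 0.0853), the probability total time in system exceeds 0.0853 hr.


W ~ Exponential(μ−λ) for M/M/1.
μ − λ = 51.87 − 39.46 = 12.4100
P(W > t) = e^{−(μ−λ)t} = e^{−1.0586} = 0.346951

Final: 0.346951
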